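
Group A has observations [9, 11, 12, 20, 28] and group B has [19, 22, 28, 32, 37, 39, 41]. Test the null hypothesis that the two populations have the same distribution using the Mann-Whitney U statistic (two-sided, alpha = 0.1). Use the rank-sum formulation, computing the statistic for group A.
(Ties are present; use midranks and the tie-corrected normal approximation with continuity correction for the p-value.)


Step 1: Combine and sort all 12 observations; assign midranks.
sorted (value, group): (9,X), (11,X), (12,X), (19,Y), (20,X), (22,Y), (28,X), (28,Y), (32,Y), (37,Y), (39,Y), (41,Y)
ranks: 9->1, 11->2, 12->3, 19->4, 20->5, 22->6, 28->7.5, 28->7.5, 32->9, 37->10, 39->11, 41->12
Step 2: Rank sum for X: R1 = 1 + 2 + 3 + 5 + 7.5 = 18.5.
Step 3: U_X = R1 - n1(n1+1)/2 = 18.5 - 5*6/2 = 18.5 - 15 = 3.5.
       U_Y = n1*n2 - U_X = 35 - 3.5 = 31.5.
Step 4: Ties are present, so use the tie-corrected normal approximation (with continuity correction) for the p-value.
Step 5: p-value = 0.028075; compare to alpha = 0.1. reject H0.

U_X = 3.5, p = 0.028075, reject H0 at alpha = 0.1.


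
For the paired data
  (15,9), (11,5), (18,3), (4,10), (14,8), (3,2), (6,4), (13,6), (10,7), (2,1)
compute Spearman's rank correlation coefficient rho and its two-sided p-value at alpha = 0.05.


Step 1: Rank x and y separately (midranks; no ties here).
rank(x): 15->9, 11->6, 18->10, 4->3, 14->8, 3->2, 6->4, 13->7, 10->5, 2->1
rank(y): 9->9, 5->5, 3->3, 10->10, 8->8, 2->2, 4->4, 6->6, 7->7, 1->1
Step 2: d_i = R_x(i) - R_y(i); compute d_i^2.
  (9-9)^2=0, (6-5)^2=1, (10-3)^2=49, (3-10)^2=49, (8-8)^2=0, (2-2)^2=0, (4-4)^2=0, (7-6)^2=1, (5-7)^2=4, (1-1)^2=0
sum(d^2) = 104.
Step 3: rho = 1 - 6*104 / (10*(10^2 - 1)) = 1 - 624/990 = 0.369697.
Step 4: Under H0, t = rho * sqrt((n-2)/(1-rho^2)) = 1.1254 ~ t(8).
Step 5: Two-sided p-value from the t-distribution with 8 df = 0.293050.
Step 6: alpha = 0.05. fail to reject H0.

rho = 0.3697, p = 0.293050, fail to reject H0 at alpha = 0.05.


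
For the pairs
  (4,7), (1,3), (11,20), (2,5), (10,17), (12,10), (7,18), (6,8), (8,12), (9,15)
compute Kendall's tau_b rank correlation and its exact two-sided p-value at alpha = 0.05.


Step 1: Enumerate the 45 unordered pairs (i,j) with i<j and classify each by sign(x_j-x_i) * sign(y_j-y_i).
  (1,2):dx=-3,dy=-4->C; (1,3):dx=+7,dy=+13->C; (1,4):dx=-2,dy=-2->C; (1,5):dx=+6,dy=+10->C
  (1,6):dx=+8,dy=+3->C; (1,7):dx=+3,dy=+11->C; (1,8):dx=+2,dy=+1->C; (1,9):dx=+4,dy=+5->C
  (1,10):dx=+5,dy=+8->C; (2,3):dx=+10,dy=+17->C; (2,4):dx=+1,dy=+2->C; (2,5):dx=+9,dy=+14->C
  (2,6):dx=+11,dy=+7->C; (2,7):dx=+6,dy=+15->C; (2,8):dx=+5,dy=+5->C; (2,9):dx=+7,dy=+9->C
  (2,10):dx=+8,dy=+12->C; (3,4):dx=-9,dy=-15->C; (3,5):dx=-1,dy=-3->C; (3,6):dx=+1,dy=-10->D
  (3,7):dx=-4,dy=-2->C; (3,8):dx=-5,dy=-12->C; (3,9):dx=-3,dy=-8->C; (3,10):dx=-2,dy=-5->C
  (4,5):dx=+8,dy=+12->C; (4,6):dx=+10,dy=+5->C; (4,7):dx=+5,dy=+13->C; (4,8):dx=+4,dy=+3->C
  (4,9):dx=+6,dy=+7->C; (4,10):dx=+7,dy=+10->C; (5,6):dx=+2,dy=-7->D; (5,7):dx=-3,dy=+1->D
  (5,8):dx=-4,dy=-9->C; (5,9):dx=-2,dy=-5->C; (5,10):dx=-1,dy=-2->C; (6,7):dx=-5,dy=+8->D
  (6,8):dx=-6,dy=-2->C; (6,9):dx=-4,dy=+2->D; (6,10):dx=-3,dy=+5->D; (7,8):dx=-1,dy=-10->C
  (7,9):dx=+1,dy=-6->D; (7,10):dx=+2,dy=-3->D; (8,9):dx=+2,dy=+4->C; (8,10):dx=+3,dy=+7->C
  (9,10):dx=+1,dy=+3->C
Step 2: C = 37, D = 8, total pairs = 45.
Step 3: tau = (C - D)/(n(n-1)/2) = (37 - 8)/45 = 0.644444.
Step 4: Exact two-sided p-value (enumerate n! = 3628800 permutations of y under H0): p = 0.009148.
Step 5: alpha = 0.05. reject H0.

tau_b = 0.6444 (C=37, D=8), p = 0.009148, reject H0.


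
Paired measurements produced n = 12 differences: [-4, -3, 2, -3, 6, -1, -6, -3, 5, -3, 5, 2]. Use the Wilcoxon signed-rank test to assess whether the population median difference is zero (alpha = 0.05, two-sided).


Step 1: Drop any zero differences (none here) and take |d_i|.
|d| = [4, 3, 2, 3, 6, 1, 6, 3, 5, 3, 5, 2]
Step 2: Midrank |d_i| (ties get averaged ranks).
ranks: |4|->8, |3|->5.5, |2|->2.5, |3|->5.5, |6|->11.5, |1|->1, |6|->11.5, |3|->5.5, |5|->9.5, |3|->5.5, |5|->9.5, |2|->2.5
Step 3: Attach original signs; sum ranks with positive sign and with negative sign.
W+ = 2.5 + 11.5 + 9.5 + 9.5 + 2.5 = 35.5
W- = 8 + 5.5 + 5.5 + 1 + 11.5 + 5.5 + 5.5 = 42.5
(Check: W+ + W- = 78 should equal n(n+1)/2 = 78.)
Step 4: Test statistic W = min(W+, W-) = 35.5.
Step 5: Ties in |d|, so use the tie-corrected normal approximation.
        E[W] = n(n+1)/4 = 12*13/4 = 39.
        Tie groups: |d|=2 (t=2), |d|=3 (t=4), |d|=5 (t=2), |d|=6 (t=2); sum(t^3 - t) = 78.
        Var[W] = n(n+1)(2n+1)/24 - sum(t^3-t)/48 = 3900/24 - 78/48 = 160.875.
        z = (W - E[W]) / sqrt(Var[W]) = (35.5 - 39) / 12.6837 = -0.2759.
        Two-sided p = 2*Phi(z) = 0.782590.
Step 6: alpha = 0.05. fail to reject H0.

W+ = 35.5, W- = 42.5, W = min = 35.5, p = 0.782590, fail to reject H0.


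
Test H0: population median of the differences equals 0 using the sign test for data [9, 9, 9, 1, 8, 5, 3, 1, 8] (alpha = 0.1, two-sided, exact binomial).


Step 1: Discard zero differences. Original n = 9; n_eff = number of nonzero differences = 9.
Nonzero differences (with sign): +9, +9, +9, +1, +8, +5, +3, +1, +8
Step 2: Count signs: positive = 9, negative = 0.
Step 3: Under H0: P(positive) = 0.5, so the number of positives S ~ Bin(9, 0.5).
Step 4: Two-sided exact p-value = sum of Bin(9,0.5) probabilities at or below the observed probability = 0.003906.
Step 5: alpha = 0.1. reject H0.

n_eff = 9, pos = 9, neg = 0, p = 0.003906, reject H0.


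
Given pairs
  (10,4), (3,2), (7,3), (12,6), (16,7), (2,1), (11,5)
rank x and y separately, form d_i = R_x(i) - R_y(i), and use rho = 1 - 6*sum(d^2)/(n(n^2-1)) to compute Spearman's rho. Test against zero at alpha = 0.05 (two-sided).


Step 1: Rank x and y separately (midranks; no ties here).
rank(x): 10->4, 3->2, 7->3, 12->6, 16->7, 2->1, 11->5
rank(y): 4->4, 2->2, 3->3, 6->6, 7->7, 1->1, 5->5
Step 2: d_i = R_x(i) - R_y(i); compute d_i^2.
  (4-4)^2=0, (2-2)^2=0, (3-3)^2=0, (6-6)^2=0, (7-7)^2=0, (1-1)^2=0, (5-5)^2=0
sum(d^2) = 0.
Step 3: rho = 1 - 6*0 / (7*(7^2 - 1)) = 1 - 0/336 = 1.000000.
Step 5: Two-sided p-value from the t-distribution with 5 df = 0.000000.
Step 6: alpha = 0.05. reject H0.

rho = 1.0000, p = 0.000000, reject H0 at alpha = 0.05.


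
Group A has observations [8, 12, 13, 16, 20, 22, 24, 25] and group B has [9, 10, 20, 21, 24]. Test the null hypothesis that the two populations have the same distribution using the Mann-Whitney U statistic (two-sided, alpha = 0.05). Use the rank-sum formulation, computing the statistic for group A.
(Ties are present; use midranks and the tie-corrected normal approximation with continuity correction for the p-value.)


Step 1: Combine and sort all 13 observations; assign midranks.
sorted (value, group): (8,X), (9,Y), (10,Y), (12,X), (13,X), (16,X), (20,X), (20,Y), (21,Y), (22,X), (24,X), (24,Y), (25,X)
ranks: 8->1, 9->2, 10->3, 12->4, 13->5, 16->6, 20->7.5, 20->7.5, 21->9, 22->10, 24->11.5, 24->11.5, 25->13
Step 2: Rank sum for X: R1 = 1 + 4 + 5 + 6 + 7.5 + 10 + 11.5 + 13 = 58.
Step 3: U_X = R1 - n1(n1+1)/2 = 58 - 8*9/2 = 58 - 36 = 22.
       U_Y = n1*n2 - U_X = 40 - 22 = 18.
Step 4: Ties are present, so use the tie-corrected normal approximation (with continuity correction) for the p-value.
Step 5: p-value = 0.825728; compare to alpha = 0.05. fail to reject H0.

U_X = 22, p = 0.825728, fail to reject H0 at alpha = 0.05.


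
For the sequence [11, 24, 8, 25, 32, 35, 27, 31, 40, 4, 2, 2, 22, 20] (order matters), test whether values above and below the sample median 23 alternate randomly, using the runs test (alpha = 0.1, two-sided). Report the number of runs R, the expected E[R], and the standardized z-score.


Step 1: Compute median = 23; label A = above, B = below.
Labels in order: BABAAAAAABBBBB  (n_A = 7, n_B = 7)
Step 2: Count runs R = 5.
Step 3: Under H0 (random ordering), E[R] = 2*n_A*n_B/(n_A+n_B) + 1 = 2*7*7/14 + 1 = 8.0000.
        Var[R] = 2*n_A*n_B*(2*n_A*n_B - n_A - n_B) / ((n_A+n_B)^2 * (n_A+n_B-1)) = 8232/2548 = 3.2308.
        SD[R] = 1.7974.
Step 4: Continuity-corrected z = (R + 0.5 - E[R]) / SD[R] = (5 + 0.5 - 8.0000) / 1.7974 = -1.3909.
Step 5: Two-sided p-value via normal approximation = 2*(1 - Phi(|z|)) = 0.164264.
Step 6: alpha = 0.1. fail to reject H0.

R = 5, z = -1.3909, p = 0.164264, fail to reject H0.


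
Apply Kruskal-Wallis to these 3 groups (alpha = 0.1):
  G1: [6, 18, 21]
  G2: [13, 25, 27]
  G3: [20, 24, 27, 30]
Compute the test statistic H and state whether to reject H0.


Step 1: Combine all N = 10 observations and assign midranks.
sorted (value, group, rank): (6,G1,1), (13,G2,2), (18,G1,3), (20,G3,4), (21,G1,5), (24,G3,6), (25,G2,7), (27,G2,8.5), (27,G3,8.5), (30,G3,10)
Step 2: Sum ranks within each group.
R_1 = 9 (n_1 = 3)
R_2 = 17.5 (n_2 = 3)
R_3 = 28.5 (n_3 = 4)
Step 3: H = 12/(N(N+1)) * sum(R_i^2/n_i) - 3(N+1)
     = 12/(10*11) * (9^2/3 + 17.5^2/3 + 28.5^2/4) - 3*11
     = 0.109091 * 332.146 - 33
     = 3.234091.
Step 4: Ties present; correction factor C = 1 - 6/(10^3 - 10) = 0.993939. Corrected H = 3.234091 / 0.993939 = 3.253811.
Step 5: Under H0, H ~ chi^2(2); p-value = 0.196537.
Step 6: alpha = 0.1. fail to reject H0.

H = 3.2538, df = 2, p = 0.196537, fail to reject H0.


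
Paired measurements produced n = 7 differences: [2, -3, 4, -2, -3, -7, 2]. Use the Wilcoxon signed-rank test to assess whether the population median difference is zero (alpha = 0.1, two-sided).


Step 1: Drop any zero differences (none here) and take |d_i|.
|d| = [2, 3, 4, 2, 3, 7, 2]
Step 2: Midrank |d_i| (ties get averaged ranks).
ranks: |2|->2, |3|->4.5, |4|->6, |2|->2, |3|->4.5, |7|->7, |2|->2
Step 3: Attach original signs; sum ranks with positive sign and with negative sign.
W+ = 2 + 6 + 2 = 10
W- = 4.5 + 2 + 4.5 + 7 = 18
(Check: W+ + W- = 28 should equal n(n+1)/2 = 28.)
Step 4: Test statistic W = min(W+, W-) = 10.
Step 5: Ties in |d|, so use the tie-corrected normal approximation.
        E[W] = n(n+1)/4 = 7*8/4 = 14.
        Tie groups: |d|=2 (t=3), |d|=3 (t=2); sum(t^3 - t) = 30.
        Var[W] = n(n+1)(2n+1)/24 - sum(t^3-t)/48 = 840/24 - 30/48 = 34.375.
        z = (W - E[W]) / sqrt(Var[W]) = (10 - 14) / 5.8630 = -0.6822.
        Two-sided p = 2*Phi(z) = 0.495086.
Step 6: alpha = 0.1. fail to reject H0.

W+ = 10, W- = 18, W = min = 10, p = 0.495086, fail to reject H0.


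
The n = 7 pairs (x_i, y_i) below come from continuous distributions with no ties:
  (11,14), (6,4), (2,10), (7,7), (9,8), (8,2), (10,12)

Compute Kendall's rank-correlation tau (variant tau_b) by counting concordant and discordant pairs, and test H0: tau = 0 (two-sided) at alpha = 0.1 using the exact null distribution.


Step 1: Enumerate the 21 unordered pairs (i,j) with i<j and classify each by sign(x_j-x_i) * sign(y_j-y_i).
  (1,2):dx=-5,dy=-10->C; (1,3):dx=-9,dy=-4->C; (1,4):dx=-4,dy=-7->C; (1,5):dx=-2,dy=-6->C
  (1,6):dx=-3,dy=-12->C; (1,7):dx=-1,dy=-2->C; (2,3):dx=-4,dy=+6->D; (2,4):dx=+1,dy=+3->C
  (2,5):dx=+3,dy=+4->C; (2,6):dx=+2,dy=-2->D; (2,7):dx=+4,dy=+8->C; (3,4):dx=+5,dy=-3->D
  (3,5):dx=+7,dy=-2->D; (3,6):dx=+6,dy=-8->D; (3,7):dx=+8,dy=+2->C; (4,5):dx=+2,dy=+1->C
  (4,6):dx=+1,dy=-5->D; (4,7):dx=+3,dy=+5->C; (5,6):dx=-1,dy=-6->C; (5,7):dx=+1,dy=+4->C
  (6,7):dx=+2,dy=+10->C
Step 2: C = 15, D = 6, total pairs = 21.
Step 3: tau = (C - D)/(n(n-1)/2) = (15 - 6)/21 = 0.428571.
Step 4: Exact two-sided p-value (enumerate n! = 5040 permutations of y under H0): p = 0.238889.
Step 5: alpha = 0.1. fail to reject H0.

tau_b = 0.4286 (C=15, D=6), p = 0.238889, fail to reject H0.


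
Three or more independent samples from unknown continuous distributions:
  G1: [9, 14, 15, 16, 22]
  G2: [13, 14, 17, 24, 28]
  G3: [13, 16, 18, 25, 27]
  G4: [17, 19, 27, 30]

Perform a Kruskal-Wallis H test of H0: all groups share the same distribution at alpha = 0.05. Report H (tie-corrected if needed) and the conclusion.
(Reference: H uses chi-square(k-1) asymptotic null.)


Step 1: Combine all N = 19 observations and assign midranks.
sorted (value, group, rank): (9,G1,1), (13,G2,2.5), (13,G3,2.5), (14,G1,4.5), (14,G2,4.5), (15,G1,6), (16,G1,7.5), (16,G3,7.5), (17,G2,9.5), (17,G4,9.5), (18,G3,11), (19,G4,12), (22,G1,13), (24,G2,14), (25,G3,15), (27,G3,16.5), (27,G4,16.5), (28,G2,18), (30,G4,19)
Step 2: Sum ranks within each group.
R_1 = 32 (n_1 = 5)
R_2 = 48.5 (n_2 = 5)
R_3 = 52.5 (n_3 = 5)
R_4 = 57 (n_4 = 4)
Step 3: H = 12/(N(N+1)) * sum(R_i^2/n_i) - 3(N+1)
     = 12/(19*20) * (32^2/5 + 48.5^2/5 + 52.5^2/5 + 57^2/4) - 3*20
     = 0.031579 * 2038.75 - 60
     = 4.381579.
Step 4: Ties present; correction factor C = 1 - 30/(19^3 - 19) = 0.995614. Corrected H = 4.381579 / 0.995614 = 4.400881.
Step 5: Under H0, H ~ chi^2(3); p-value = 0.221304.
Step 6: alpha = 0.05. fail to reject H0.

H = 4.4009, df = 3, p = 0.221304, fail to reject H0.


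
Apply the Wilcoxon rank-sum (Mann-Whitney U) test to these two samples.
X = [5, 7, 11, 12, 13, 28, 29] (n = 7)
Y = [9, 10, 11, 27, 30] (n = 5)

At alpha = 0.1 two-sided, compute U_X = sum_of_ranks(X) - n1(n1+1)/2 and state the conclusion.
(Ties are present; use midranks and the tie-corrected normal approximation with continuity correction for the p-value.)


Step 1: Combine and sort all 12 observations; assign midranks.
sorted (value, group): (5,X), (7,X), (9,Y), (10,Y), (11,X), (11,Y), (12,X), (13,X), (27,Y), (28,X), (29,X), (30,Y)
ranks: 5->1, 7->2, 9->3, 10->4, 11->5.5, 11->5.5, 12->7, 13->8, 27->9, 28->10, 29->11, 30->12
Step 2: Rank sum for X: R1 = 1 + 2 + 5.5 + 7 + 8 + 10 + 11 = 44.5.
Step 3: U_X = R1 - n1(n1+1)/2 = 44.5 - 7*8/2 = 44.5 - 28 = 16.5.
       U_Y = n1*n2 - U_X = 35 - 16.5 = 18.5.
Step 4: Ties are present, so use the tie-corrected normal approximation (with continuity correction) for the p-value.
Step 5: p-value = 0.935170; compare to alpha = 0.1. fail to reject H0.

U_X = 16.5, p = 0.935170, fail to reject H0 at alpha = 0.1.


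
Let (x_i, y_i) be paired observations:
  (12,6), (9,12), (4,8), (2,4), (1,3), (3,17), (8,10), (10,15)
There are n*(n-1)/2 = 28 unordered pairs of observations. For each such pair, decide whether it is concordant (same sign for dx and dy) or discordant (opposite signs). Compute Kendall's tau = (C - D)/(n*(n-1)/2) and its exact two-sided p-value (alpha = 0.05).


Step 1: Enumerate the 28 unordered pairs (i,j) with i<j and classify each by sign(x_j-x_i) * sign(y_j-y_i).
  (1,2):dx=-3,dy=+6->D; (1,3):dx=-8,dy=+2->D; (1,4):dx=-10,dy=-2->C; (1,5):dx=-11,dy=-3->C
  (1,6):dx=-9,dy=+11->D; (1,7):dx=-4,dy=+4->D; (1,8):dx=-2,dy=+9->D; (2,3):dx=-5,dy=-4->C
  (2,4):dx=-7,dy=-8->C; (2,5):dx=-8,dy=-9->C; (2,6):dx=-6,dy=+5->D; (2,7):dx=-1,dy=-2->C
  (2,8):dx=+1,dy=+3->C; (3,4):dx=-2,dy=-4->C; (3,5):dx=-3,dy=-5->C; (3,6):dx=-1,dy=+9->D
  (3,7):dx=+4,dy=+2->C; (3,8):dx=+6,dy=+7->C; (4,5):dx=-1,dy=-1->C; (4,6):dx=+1,dy=+13->C
  (4,7):dx=+6,dy=+6->C; (4,8):dx=+8,dy=+11->C; (5,6):dx=+2,dy=+14->C; (5,7):dx=+7,dy=+7->C
  (5,8):dx=+9,dy=+12->C; (6,7):dx=+5,dy=-7->D; (6,8):dx=+7,dy=-2->D; (7,8):dx=+2,dy=+5->C
Step 2: C = 19, D = 9, total pairs = 28.
Step 3: tau = (C - D)/(n(n-1)/2) = (19 - 9)/28 = 0.357143.
Step 4: Exact two-sided p-value (enumerate n! = 40320 permutations of y under H0): p = 0.275099.
Step 5: alpha = 0.05. fail to reject H0.

tau_b = 0.3571 (C=19, D=9), p = 0.275099, fail to reject H0.


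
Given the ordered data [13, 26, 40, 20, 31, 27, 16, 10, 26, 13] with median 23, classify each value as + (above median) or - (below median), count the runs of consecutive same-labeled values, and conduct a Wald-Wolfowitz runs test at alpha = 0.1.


Step 1: Compute median = 23; label A = above, B = below.
Labels in order: BAABAABBAB  (n_A = 5, n_B = 5)
Step 2: Count runs R = 7.
Step 3: Under H0 (random ordering), E[R] = 2*n_A*n_B/(n_A+n_B) + 1 = 2*5*5/10 + 1 = 6.0000.
        Var[R] = 2*n_A*n_B*(2*n_A*n_B - n_A - n_B) / ((n_A+n_B)^2 * (n_A+n_B-1)) = 2000/900 = 2.2222.
        SD[R] = 1.4907.
Step 4: Continuity-corrected z = (R - 0.5 - E[R]) / SD[R] = (7 - 0.5 - 6.0000) / 1.4907 = 0.3354.
Step 5: Two-sided p-value via normal approximation = 2*(1 - Phi(|z|)) = 0.737316.
Step 6: alpha = 0.1. fail to reject H0.

R = 7, z = 0.3354, p = 0.737316, fail to reject H0.


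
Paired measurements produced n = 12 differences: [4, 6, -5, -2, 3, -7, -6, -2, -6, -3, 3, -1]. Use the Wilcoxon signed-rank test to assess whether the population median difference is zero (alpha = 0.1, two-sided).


Step 1: Drop any zero differences (none here) and take |d_i|.
|d| = [4, 6, 5, 2, 3, 7, 6, 2, 6, 3, 3, 1]
Step 2: Midrank |d_i| (ties get averaged ranks).
ranks: |4|->7, |6|->10, |5|->8, |2|->2.5, |3|->5, |7|->12, |6|->10, |2|->2.5, |6|->10, |3|->5, |3|->5, |1|->1
Step 3: Attach original signs; sum ranks with positive sign and with negative sign.
W+ = 7 + 10 + 5 + 5 = 27
W- = 8 + 2.5 + 12 + 10 + 2.5 + 10 + 5 + 1 = 51
(Check: W+ + W- = 78 should equal n(n+1)/2 = 78.)
Step 4: Test statistic W = min(W+, W-) = 27.
Step 5: Ties in |d|, so use the tie-corrected normal approximation.
        E[W] = n(n+1)/4 = 12*13/4 = 39.
        Tie groups: |d|=2 (t=2), |d|=3 (t=3), |d|=6 (t=3); sum(t^3 - t) = 54.
        Var[W] = n(n+1)(2n+1)/24 - sum(t^3-t)/48 = 3900/24 - 54/48 = 161.375.
        z = (W - E[W]) / sqrt(Var[W]) = (27 - 39) / 12.7033 = -0.9446.
        Two-sided p = 2*Phi(z) = 0.344846.
Step 6: alpha = 0.1. fail to reject H0.

W+ = 27, W- = 51, W = min = 27, p = 0.344846, fail to reject H0.


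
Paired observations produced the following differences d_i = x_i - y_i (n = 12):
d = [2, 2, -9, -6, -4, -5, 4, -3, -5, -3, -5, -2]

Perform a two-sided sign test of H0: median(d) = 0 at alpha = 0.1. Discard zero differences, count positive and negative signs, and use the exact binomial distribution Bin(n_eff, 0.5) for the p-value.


Step 1: Discard zero differences. Original n = 12; n_eff = number of nonzero differences = 12.
Nonzero differences (with sign): +2, +2, -9, -6, -4, -5, +4, -3, -5, -3, -5, -2
Step 2: Count signs: positive = 3, negative = 9.
Step 3: Under H0: P(positive) = 0.5, so the number of positives S ~ Bin(12, 0.5).
Step 4: Two-sided exact p-value = sum of Bin(12,0.5) probabilities at or below the observed probability = 0.145996.
Step 5: alpha = 0.1. fail to reject H0.

n_eff = 12, pos = 3, neg = 9, p = 0.145996, fail to reject H0.


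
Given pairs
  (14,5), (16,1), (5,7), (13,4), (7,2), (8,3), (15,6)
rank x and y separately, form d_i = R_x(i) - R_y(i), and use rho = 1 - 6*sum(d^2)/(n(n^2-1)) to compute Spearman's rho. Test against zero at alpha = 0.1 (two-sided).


Step 1: Rank x and y separately (midranks; no ties here).
rank(x): 14->5, 16->7, 5->1, 13->4, 7->2, 8->3, 15->6
rank(y): 5->5, 1->1, 7->7, 4->4, 2->2, 3->3, 6->6
Step 2: d_i = R_x(i) - R_y(i); compute d_i^2.
  (5-5)^2=0, (7-1)^2=36, (1-7)^2=36, (4-4)^2=0, (2-2)^2=0, (3-3)^2=0, (6-6)^2=0
sum(d^2) = 72.
Step 3: rho = 1 - 6*72 / (7*(7^2 - 1)) = 1 - 432/336 = -0.285714.
Step 4: Under H0, t = rho * sqrt((n-2)/(1-rho^2)) = -0.6667 ~ t(5).
Step 5: Two-sided p-value from the t-distribution with 5 df = 0.534509.
Step 6: alpha = 0.1. fail to reject H0.

rho = -0.2857, p = 0.534509, fail to reject H0 at alpha = 0.1.


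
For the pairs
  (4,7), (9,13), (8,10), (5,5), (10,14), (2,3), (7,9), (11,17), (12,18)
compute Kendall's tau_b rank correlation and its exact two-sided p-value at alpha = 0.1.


Step 1: Enumerate the 36 unordered pairs (i,j) with i<j and classify each by sign(x_j-x_i) * sign(y_j-y_i).
  (1,2):dx=+5,dy=+6->C; (1,3):dx=+4,dy=+3->C; (1,4):dx=+1,dy=-2->D; (1,5):dx=+6,dy=+7->C
  (1,6):dx=-2,dy=-4->C; (1,7):dx=+3,dy=+2->C; (1,8):dx=+7,dy=+10->C; (1,9):dx=+8,dy=+11->C
  (2,3):dx=-1,dy=-3->C; (2,4):dx=-4,dy=-8->C; (2,5):dx=+1,dy=+1->C; (2,6):dx=-7,dy=-10->C
  (2,7):dx=-2,dy=-4->C; (2,8):dx=+2,dy=+4->C; (2,9):dx=+3,dy=+5->C; (3,4):dx=-3,dy=-5->C
  (3,5):dx=+2,dy=+4->C; (3,6):dx=-6,dy=-7->C; (3,7):dx=-1,dy=-1->C; (3,8):dx=+3,dy=+7->C
  (3,9):dx=+4,dy=+8->C; (4,5):dx=+5,dy=+9->C; (4,6):dx=-3,dy=-2->C; (4,7):dx=+2,dy=+4->C
  (4,8):dx=+6,dy=+12->C; (4,9):dx=+7,dy=+13->C; (5,6):dx=-8,dy=-11->C; (5,7):dx=-3,dy=-5->C
  (5,8):dx=+1,dy=+3->C; (5,9):dx=+2,dy=+4->C; (6,7):dx=+5,dy=+6->C; (6,8):dx=+9,dy=+14->C
  (6,9):dx=+10,dy=+15->C; (7,8):dx=+4,dy=+8->C; (7,9):dx=+5,dy=+9->C; (8,9):dx=+1,dy=+1->C
Step 2: C = 35, D = 1, total pairs = 36.
Step 3: tau = (C - D)/(n(n-1)/2) = (35 - 1)/36 = 0.944444.
Step 4: Exact two-sided p-value (enumerate n! = 362880 permutations of y under H0): p = 0.000050.
Step 5: alpha = 0.1. reject H0.

tau_b = 0.9444 (C=35, D=1), p = 0.000050, reject H0.


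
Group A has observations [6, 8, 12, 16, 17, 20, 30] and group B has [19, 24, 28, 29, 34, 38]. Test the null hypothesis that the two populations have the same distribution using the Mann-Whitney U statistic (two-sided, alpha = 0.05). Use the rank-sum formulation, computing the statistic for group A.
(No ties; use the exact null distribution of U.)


Step 1: Combine and sort all 13 observations; assign midranks.
sorted (value, group): (6,X), (8,X), (12,X), (16,X), (17,X), (19,Y), (20,X), (24,Y), (28,Y), (29,Y), (30,X), (34,Y), (38,Y)
ranks: 6->1, 8->2, 12->3, 16->4, 17->5, 19->6, 20->7, 24->8, 28->9, 29->10, 30->11, 34->12, 38->13
Step 2: Rank sum for X: R1 = 1 + 2 + 3 + 4 + 5 + 7 + 11 = 33.
Step 3: U_X = R1 - n1(n1+1)/2 = 33 - 7*8/2 = 33 - 28 = 5.
       U_Y = n1*n2 - U_X = 42 - 5 = 37.
Step 4: No ties, so the exact null distribution of U (based on enumerating the C(13,7) = 1716 equally likely rank assignments) gives the two-sided p-value.
Step 5: p-value = 0.022145; compare to alpha = 0.05. reject H0.

U_X = 5, p = 0.022145, reject H0 at alpha = 0.05.


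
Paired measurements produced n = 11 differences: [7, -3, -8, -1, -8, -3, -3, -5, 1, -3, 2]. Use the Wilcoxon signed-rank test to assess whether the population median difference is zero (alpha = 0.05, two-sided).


Step 1: Drop any zero differences (none here) and take |d_i|.
|d| = [7, 3, 8, 1, 8, 3, 3, 5, 1, 3, 2]
Step 2: Midrank |d_i| (ties get averaged ranks).
ranks: |7|->9, |3|->5.5, |8|->10.5, |1|->1.5, |8|->10.5, |3|->5.5, |3|->5.5, |5|->8, |1|->1.5, |3|->5.5, |2|->3
Step 3: Attach original signs; sum ranks with positive sign and with negative sign.
W+ = 9 + 1.5 + 3 = 13.5
W- = 5.5 + 10.5 + 1.5 + 10.5 + 5.5 + 5.5 + 8 + 5.5 = 52.5
(Check: W+ + W- = 66 should equal n(n+1)/2 = 66.)
Step 4: Test statistic W = min(W+, W-) = 13.5.
Step 5: Ties in |d|, so use the tie-corrected normal approximation.
        E[W] = n(n+1)/4 = 11*12/4 = 33.
        Tie groups: |d|=1 (t=2), |d|=3 (t=4), |d|=8 (t=2); sum(t^3 - t) = 72.
        Var[W] = n(n+1)(2n+1)/24 - sum(t^3-t)/48 = 3036/24 - 72/48 = 125.
        z = (W - E[W]) / sqrt(Var[W]) = (13.5 - 33) / 11.1803 = -1.7441.
        Two-sided p = 2*Phi(z) = 0.081136.
Step 6: alpha = 0.05. fail to reject H0.

W+ = 13.5, W- = 52.5, W = min = 13.5, p = 0.081136, fail to reject H0.


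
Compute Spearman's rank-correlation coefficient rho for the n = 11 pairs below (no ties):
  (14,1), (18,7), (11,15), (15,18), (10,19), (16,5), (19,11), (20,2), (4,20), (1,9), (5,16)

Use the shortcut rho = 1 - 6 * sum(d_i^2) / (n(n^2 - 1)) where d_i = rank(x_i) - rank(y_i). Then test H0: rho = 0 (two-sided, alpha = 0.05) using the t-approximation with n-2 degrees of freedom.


Step 1: Rank x and y separately (midranks; no ties here).
rank(x): 14->6, 18->9, 11->5, 15->7, 10->4, 16->8, 19->10, 20->11, 4->2, 1->1, 5->3
rank(y): 1->1, 7->4, 15->7, 18->9, 19->10, 5->3, 11->6, 2->2, 20->11, 9->5, 16->8
Step 2: d_i = R_x(i) - R_y(i); compute d_i^2.
  (6-1)^2=25, (9-4)^2=25, (5-7)^2=4, (7-9)^2=4, (4-10)^2=36, (8-3)^2=25, (10-6)^2=16, (11-2)^2=81, (2-11)^2=81, (1-5)^2=16, (3-8)^2=25
sum(d^2) = 338.
Step 3: rho = 1 - 6*338 / (11*(11^2 - 1)) = 1 - 2028/1320 = -0.536364.
Step 4: Under H0, t = rho * sqrt((n-2)/(1-rho^2)) = -1.9065 ~ t(9).
Step 5: Two-sided p-value from the t-distribution with 9 df = 0.088953.
Step 6: alpha = 0.05. fail to reject H0.

rho = -0.5364, p = 0.088953, fail to reject H0 at alpha = 0.05.


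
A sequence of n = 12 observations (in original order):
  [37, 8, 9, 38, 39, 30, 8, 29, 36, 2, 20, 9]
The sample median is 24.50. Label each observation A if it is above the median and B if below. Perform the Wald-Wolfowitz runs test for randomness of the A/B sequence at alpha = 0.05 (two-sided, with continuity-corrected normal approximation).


Step 1: Compute median = 24.50; label A = above, B = below.
Labels in order: ABBAAABAABBB  (n_A = 6, n_B = 6)
Step 2: Count runs R = 6.
Step 3: Under H0 (random ordering), E[R] = 2*n_A*n_B/(n_A+n_B) + 1 = 2*6*6/12 + 1 = 7.0000.
        Var[R] = 2*n_A*n_B*(2*n_A*n_B - n_A - n_B) / ((n_A+n_B)^2 * (n_A+n_B-1)) = 4320/1584 = 2.7273.
        SD[R] = 1.6514.
Step 4: Continuity-corrected z = (R + 0.5 - E[R]) / SD[R] = (6 + 0.5 - 7.0000) / 1.6514 = -0.3028.
Step 5: Two-sided p-value via normal approximation = 2*(1 - Phi(|z|)) = 0.762069.
Step 6: alpha = 0.05. fail to reject H0.

R = 6, z = -0.3028, p = 0.762069, fail to reject H0.


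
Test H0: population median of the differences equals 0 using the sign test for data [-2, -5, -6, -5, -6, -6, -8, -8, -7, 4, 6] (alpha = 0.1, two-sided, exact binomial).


Step 1: Discard zero differences. Original n = 11; n_eff = number of nonzero differences = 11.
Nonzero differences (with sign): -2, -5, -6, -5, -6, -6, -8, -8, -7, +4, +6
Step 2: Count signs: positive = 2, negative = 9.
Step 3: Under H0: P(positive) = 0.5, so the number of positives S ~ Bin(11, 0.5).
Step 4: Two-sided exact p-value = sum of Bin(11,0.5) probabilities at or below the observed probability = 0.065430.
Step 5: alpha = 0.1. reject H0.

n_eff = 11, pos = 2, neg = 9, p = 0.065430, reject H0.


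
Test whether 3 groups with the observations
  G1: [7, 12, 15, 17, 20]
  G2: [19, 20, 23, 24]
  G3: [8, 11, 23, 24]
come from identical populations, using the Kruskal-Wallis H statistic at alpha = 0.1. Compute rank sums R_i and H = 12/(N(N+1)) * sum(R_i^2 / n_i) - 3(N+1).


Step 1: Combine all N = 13 observations and assign midranks.
sorted (value, group, rank): (7,G1,1), (8,G3,2), (11,G3,3), (12,G1,4), (15,G1,5), (17,G1,6), (19,G2,7), (20,G1,8.5), (20,G2,8.5), (23,G2,10.5), (23,G3,10.5), (24,G2,12.5), (24,G3,12.5)
Step 2: Sum ranks within each group.
R_1 = 24.5 (n_1 = 5)
R_2 = 38.5 (n_2 = 4)
R_3 = 28 (n_3 = 4)
Step 3: H = 12/(N(N+1)) * sum(R_i^2/n_i) - 3(N+1)
     = 12/(13*14) * (24.5^2/5 + 38.5^2/4 + 28^2/4) - 3*14
     = 0.065934 * 686.612 - 42
     = 3.271154.
Step 4: Ties present; correction factor C = 1 - 18/(13^3 - 13) = 0.991758. Corrected H = 3.271154 / 0.991758 = 3.298338.
Step 5: Under H0, H ~ chi^2(2); p-value = 0.192210.
Step 6: alpha = 0.1. fail to reject H0.

H = 3.2983, df = 2, p = 0.192210, fail to reject H0.


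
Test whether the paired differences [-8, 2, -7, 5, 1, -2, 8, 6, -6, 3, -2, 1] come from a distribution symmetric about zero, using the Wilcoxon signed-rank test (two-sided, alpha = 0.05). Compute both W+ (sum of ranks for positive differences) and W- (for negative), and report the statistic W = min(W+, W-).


Step 1: Drop any zero differences (none here) and take |d_i|.
|d| = [8, 2, 7, 5, 1, 2, 8, 6, 6, 3, 2, 1]
Step 2: Midrank |d_i| (ties get averaged ranks).
ranks: |8|->11.5, |2|->4, |7|->10, |5|->7, |1|->1.5, |2|->4, |8|->11.5, |6|->8.5, |6|->8.5, |3|->6, |2|->4, |1|->1.5
Step 3: Attach original signs; sum ranks with positive sign and with negative sign.
W+ = 4 + 7 + 1.5 + 11.5 + 8.5 + 6 + 1.5 = 40
W- = 11.5 + 10 + 4 + 8.5 + 4 = 38
(Check: W+ + W- = 78 should equal n(n+1)/2 = 78.)
Step 4: Test statistic W = min(W+, W-) = 38.
Step 5: Ties in |d|, so use the tie-corrected normal approximation.
        E[W] = n(n+1)/4 = 12*13/4 = 39.
        Tie groups: |d|=1 (t=2), |d|=2 (t=3), |d|=6 (t=2), |d|=8 (t=2); sum(t^3 - t) = 42.
        Var[W] = n(n+1)(2n+1)/24 - sum(t^3-t)/48 = 3900/24 - 42/48 = 161.625.
        z = (W - E[W]) / sqrt(Var[W]) = (38 - 39) / 12.7132 = -0.0787.
        Two-sided p = 2*Phi(z) = 0.937304.
Step 6: alpha = 0.05. fail to reject H0.

W+ = 40, W- = 38, W = min = 38, p = 0.937304, fail to reject H0.


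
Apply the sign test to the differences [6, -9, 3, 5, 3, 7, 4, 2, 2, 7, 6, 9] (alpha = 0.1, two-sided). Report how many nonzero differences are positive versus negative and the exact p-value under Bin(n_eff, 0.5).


Step 1: Discard zero differences. Original n = 12; n_eff = number of nonzero differences = 12.
Nonzero differences (with sign): +6, -9, +3, +5, +3, +7, +4, +2, +2, +7, +6, +9
Step 2: Count signs: positive = 11, negative = 1.
Step 3: Under H0: P(positive) = 0.5, so the number of positives S ~ Bin(12, 0.5).
Step 4: Two-sided exact p-value = sum of Bin(12,0.5) probabilities at or below the observed probability = 0.006348.
Step 5: alpha = 0.1. reject H0.

n_eff = 12, pos = 11, neg = 1, p = 0.006348, reject H0.


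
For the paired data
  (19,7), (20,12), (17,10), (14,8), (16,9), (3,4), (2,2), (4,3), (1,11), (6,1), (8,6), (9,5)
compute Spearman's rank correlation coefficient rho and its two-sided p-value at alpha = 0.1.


Step 1: Rank x and y separately (midranks; no ties here).
rank(x): 19->11, 20->12, 17->10, 14->8, 16->9, 3->3, 2->2, 4->4, 1->1, 6->5, 8->6, 9->7
rank(y): 7->7, 12->12, 10->10, 8->8, 9->9, 4->4, 2->2, 3->3, 11->11, 1->1, 6->6, 5->5
Step 2: d_i = R_x(i) - R_y(i); compute d_i^2.
  (11-7)^2=16, (12-12)^2=0, (10-10)^2=0, (8-8)^2=0, (9-9)^2=0, (3-4)^2=1, (2-2)^2=0, (4-3)^2=1, (1-11)^2=100, (5-1)^2=16, (6-6)^2=0, (7-5)^2=4
sum(d^2) = 138.
Step 3: rho = 1 - 6*138 / (12*(12^2 - 1)) = 1 - 828/1716 = 0.517483.
Step 4: Under H0, t = rho * sqrt((n-2)/(1-rho^2)) = 1.9124 ~ t(10).
Step 5: Two-sided p-value from the t-distribution with 10 df = 0.084869.
Step 6: alpha = 0.1. reject H0.

rho = 0.5175, p = 0.084869, reject H0 at alpha = 0.1.


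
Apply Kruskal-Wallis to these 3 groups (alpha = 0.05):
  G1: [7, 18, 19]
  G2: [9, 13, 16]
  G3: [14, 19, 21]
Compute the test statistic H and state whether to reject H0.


Step 1: Combine all N = 9 observations and assign midranks.
sorted (value, group, rank): (7,G1,1), (9,G2,2), (13,G2,3), (14,G3,4), (16,G2,5), (18,G1,6), (19,G1,7.5), (19,G3,7.5), (21,G3,9)
Step 2: Sum ranks within each group.
R_1 = 14.5 (n_1 = 3)
R_2 = 10 (n_2 = 3)
R_3 = 20.5 (n_3 = 3)
Step 3: H = 12/(N(N+1)) * sum(R_i^2/n_i) - 3(N+1)
     = 12/(9*10) * (14.5^2/3 + 10^2/3 + 20.5^2/3) - 3*10
     = 0.133333 * 243.5 - 30
     = 2.466667.
Step 4: Ties present; correction factor C = 1 - 6/(9^3 - 9) = 0.991667. Corrected H = 2.466667 / 0.991667 = 2.487395.
Step 5: Under H0, H ~ chi^2(2); p-value = 0.288316.
Step 6: alpha = 0.05. fail to reject H0.

H = 2.4874, df = 2, p = 0.288316, fail to reject H0.


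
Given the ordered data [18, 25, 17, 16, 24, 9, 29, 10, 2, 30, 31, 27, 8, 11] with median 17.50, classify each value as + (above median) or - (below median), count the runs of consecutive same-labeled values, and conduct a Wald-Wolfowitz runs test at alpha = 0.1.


Step 1: Compute median = 17.50; label A = above, B = below.
Labels in order: AABBABABBAAABB  (n_A = 7, n_B = 7)
Step 2: Count runs R = 8.
Step 3: Under H0 (random ordering), E[R] = 2*n_A*n_B/(n_A+n_B) + 1 = 2*7*7/14 + 1 = 8.0000.
        Var[R] = 2*n_A*n_B*(2*n_A*n_B - n_A - n_B) / ((n_A+n_B)^2 * (n_A+n_B-1)) = 8232/2548 = 3.2308.
        SD[R] = 1.7974.
Step 4: R = E[R], so z = 0 with no continuity correction.
Step 5: Two-sided p-value via normal approximation = 2*(1 - Phi(|z|)) = 1.000000.
Step 6: alpha = 0.1. fail to reject H0.

R = 8, z = 0.0000, p = 1.000000, fail to reject H0.


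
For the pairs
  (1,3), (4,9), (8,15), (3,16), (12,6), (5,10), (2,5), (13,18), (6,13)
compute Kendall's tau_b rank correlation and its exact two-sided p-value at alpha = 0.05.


Step 1: Enumerate the 36 unordered pairs (i,j) with i<j and classify each by sign(x_j-x_i) * sign(y_j-y_i).
  (1,2):dx=+3,dy=+6->C; (1,3):dx=+7,dy=+12->C; (1,4):dx=+2,dy=+13->C; (1,5):dx=+11,dy=+3->C
  (1,6):dx=+4,dy=+7->C; (1,7):dx=+1,dy=+2->C; (1,8):dx=+12,dy=+15->C; (1,9):dx=+5,dy=+10->C
  (2,3):dx=+4,dy=+6->C; (2,4):dx=-1,dy=+7->D; (2,5):dx=+8,dy=-3->D; (2,6):dx=+1,dy=+1->C
  (2,7):dx=-2,dy=-4->C; (2,8):dx=+9,dy=+9->C; (2,9):dx=+2,dy=+4->C; (3,4):dx=-5,dy=+1->D
  (3,5):dx=+4,dy=-9->D; (3,6):dx=-3,dy=-5->C; (3,7):dx=-6,dy=-10->C; (3,8):dx=+5,dy=+3->C
  (3,9):dx=-2,dy=-2->C; (4,5):dx=+9,dy=-10->D; (4,6):dx=+2,dy=-6->D; (4,7):dx=-1,dy=-11->C
  (4,8):dx=+10,dy=+2->C; (4,9):dx=+3,dy=-3->D; (5,6):dx=-7,dy=+4->D; (5,7):dx=-10,dy=-1->C
  (5,8):dx=+1,dy=+12->C; (5,9):dx=-6,dy=+7->D; (6,7):dx=-3,dy=-5->C; (6,8):dx=+8,dy=+8->C
  (6,9):dx=+1,dy=+3->C; (7,8):dx=+11,dy=+13->C; (7,9):dx=+4,dy=+8->C; (8,9):dx=-7,dy=-5->C
Step 2: C = 27, D = 9, total pairs = 36.
Step 3: tau = (C - D)/(n(n-1)/2) = (27 - 9)/36 = 0.500000.
Step 4: Exact two-sided p-value (enumerate n! = 362880 permutations of y under H0): p = 0.075176.
Step 5: alpha = 0.05. fail to reject H0.

tau_b = 0.5000 (C=27, D=9), p = 0.075176, fail to reject H0.


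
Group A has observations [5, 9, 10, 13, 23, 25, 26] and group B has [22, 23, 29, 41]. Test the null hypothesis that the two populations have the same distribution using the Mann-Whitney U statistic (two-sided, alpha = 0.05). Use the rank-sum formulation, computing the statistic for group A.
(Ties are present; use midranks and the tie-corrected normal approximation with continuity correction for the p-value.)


Step 1: Combine and sort all 11 observations; assign midranks.
sorted (value, group): (5,X), (9,X), (10,X), (13,X), (22,Y), (23,X), (23,Y), (25,X), (26,X), (29,Y), (41,Y)
ranks: 5->1, 9->2, 10->3, 13->4, 22->5, 23->6.5, 23->6.5, 25->8, 26->9, 29->10, 41->11
Step 2: Rank sum for X: R1 = 1 + 2 + 3 + 4 + 6.5 + 8 + 9 = 33.5.
Step 3: U_X = R1 - n1(n1+1)/2 = 33.5 - 7*8/2 = 33.5 - 28 = 5.5.
       U_Y = n1*n2 - U_X = 28 - 5.5 = 22.5.
Step 4: Ties are present, so use the tie-corrected normal approximation (with continuity correction) for the p-value.
Step 5: p-value = 0.129695; compare to alpha = 0.05. fail to reject H0.

U_X = 5.5, p = 0.129695, fail to reject H0 at alpha = 0.05.


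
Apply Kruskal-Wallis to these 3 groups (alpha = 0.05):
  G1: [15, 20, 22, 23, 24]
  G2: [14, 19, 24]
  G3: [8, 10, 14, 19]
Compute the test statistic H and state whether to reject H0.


Step 1: Combine all N = 12 observations and assign midranks.
sorted (value, group, rank): (8,G3,1), (10,G3,2), (14,G2,3.5), (14,G3,3.5), (15,G1,5), (19,G2,6.5), (19,G3,6.5), (20,G1,8), (22,G1,9), (23,G1,10), (24,G1,11.5), (24,G2,11.5)
Step 2: Sum ranks within each group.
R_1 = 43.5 (n_1 = 5)
R_2 = 21.5 (n_2 = 3)
R_3 = 13 (n_3 = 4)
Step 3: H = 12/(N(N+1)) * sum(R_i^2/n_i) - 3(N+1)
     = 12/(12*13) * (43.5^2/5 + 21.5^2/3 + 13^2/4) - 3*13
     = 0.076923 * 574.783 - 39
     = 5.214103.
Step 4: Ties present; correction factor C = 1 - 18/(12^3 - 12) = 0.989510. Corrected H = 5.214103 / 0.989510 = 5.269376.
Step 5: Under H0, H ~ chi^2(2); p-value = 0.071741.
Step 6: alpha = 0.05. fail to reject H0.

H = 5.2694, df = 2, p = 0.071741, fail to reject H0.


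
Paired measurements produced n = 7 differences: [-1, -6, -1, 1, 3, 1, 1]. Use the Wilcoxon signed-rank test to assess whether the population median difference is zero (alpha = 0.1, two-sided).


Step 1: Drop any zero differences (none here) and take |d_i|.
|d| = [1, 6, 1, 1, 3, 1, 1]
Step 2: Midrank |d_i| (ties get averaged ranks).
ranks: |1|->3, |6|->7, |1|->3, |1|->3, |3|->6, |1|->3, |1|->3
Step 3: Attach original signs; sum ranks with positive sign and with negative sign.
W+ = 3 + 6 + 3 + 3 = 15
W- = 3 + 7 + 3 = 13
(Check: W+ + W- = 28 should equal n(n+1)/2 = 28.)
Step 4: Test statistic W = min(W+, W-) = 13.
Step 5: Ties in |d|, so use the tie-corrected normal approximation.
        E[W] = n(n+1)/4 = 7*8/4 = 14.
        Tie groups: |d|=1 (t=5); sum(t^3 - t) = 120.
        Var[W] = n(n+1)(2n+1)/24 - sum(t^3-t)/48 = 840/24 - 120/48 = 32.5.
        z = (W - E[W]) / sqrt(Var[W]) = (13 - 14) / 5.7009 = -0.1754.
        Two-sided p = 2*Phi(z) = 0.860756.
Step 6: alpha = 0.1. fail to reject H0.

W+ = 15, W- = 13, W = min = 13, p = 0.860756, fail to reject H0.


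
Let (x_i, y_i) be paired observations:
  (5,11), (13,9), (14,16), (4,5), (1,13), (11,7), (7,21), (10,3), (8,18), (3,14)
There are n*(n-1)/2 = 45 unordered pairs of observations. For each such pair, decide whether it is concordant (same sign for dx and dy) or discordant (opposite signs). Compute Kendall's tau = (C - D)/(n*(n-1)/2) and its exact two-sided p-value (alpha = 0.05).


Step 1: Enumerate the 45 unordered pairs (i,j) with i<j and classify each by sign(x_j-x_i) * sign(y_j-y_i).
  (1,2):dx=+8,dy=-2->D; (1,3):dx=+9,dy=+5->C; (1,4):dx=-1,dy=-6->C; (1,5):dx=-4,dy=+2->D
  (1,6):dx=+6,dy=-4->D; (1,7):dx=+2,dy=+10->C; (1,8):dx=+5,dy=-8->D; (1,9):dx=+3,dy=+7->C
  (1,10):dx=-2,dy=+3->D; (2,3):dx=+1,dy=+7->C; (2,4):dx=-9,dy=-4->C; (2,5):dx=-12,dy=+4->D
  (2,6):dx=-2,dy=-2->C; (2,7):dx=-6,dy=+12->D; (2,8):dx=-3,dy=-6->C; (2,9):dx=-5,dy=+9->D
  (2,10):dx=-10,dy=+5->D; (3,4):dx=-10,dy=-11->C; (3,5):dx=-13,dy=-3->C; (3,6):dx=-3,dy=-9->C
  (3,7):dx=-7,dy=+5->D; (3,8):dx=-4,dy=-13->C; (3,9):dx=-6,dy=+2->D; (3,10):dx=-11,dy=-2->C
  (4,5):dx=-3,dy=+8->D; (4,6):dx=+7,dy=+2->C; (4,7):dx=+3,dy=+16->C; (4,8):dx=+6,dy=-2->D
  (4,9):dx=+4,dy=+13->C; (4,10):dx=-1,dy=+9->D; (5,6):dx=+10,dy=-6->D; (5,7):dx=+6,dy=+8->C
  (5,8):dx=+9,dy=-10->D; (5,9):dx=+7,dy=+5->C; (5,10):dx=+2,dy=+1->C; (6,7):dx=-4,dy=+14->D
  (6,8):dx=-1,dy=-4->C; (6,9):dx=-3,dy=+11->D; (6,10):dx=-8,dy=+7->D; (7,8):dx=+3,dy=-18->D
  (7,9):dx=+1,dy=-3->D; (7,10):dx=-4,dy=-7->C; (8,9):dx=-2,dy=+15->D; (8,10):dx=-7,dy=+11->D
  (9,10):dx=-5,dy=-4->C
Step 2: C = 22, D = 23, total pairs = 45.
Step 3: tau = (C - D)/(n(n-1)/2) = (22 - 23)/45 = -0.022222.
Step 4: Exact two-sided p-value (enumerate n! = 3628800 permutations of y under H0): p = 1.000000.
Step 5: alpha = 0.05. fail to reject H0.

tau_b = -0.0222 (C=22, D=23), p = 1.000000, fail to reject H0.


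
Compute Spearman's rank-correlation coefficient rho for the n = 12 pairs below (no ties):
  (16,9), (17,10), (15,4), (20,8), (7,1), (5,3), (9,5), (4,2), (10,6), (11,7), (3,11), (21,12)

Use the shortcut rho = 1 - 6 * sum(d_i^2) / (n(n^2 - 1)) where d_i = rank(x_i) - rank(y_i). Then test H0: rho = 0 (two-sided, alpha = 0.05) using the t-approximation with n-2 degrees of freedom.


Step 1: Rank x and y separately (midranks; no ties here).
rank(x): 16->9, 17->10, 15->8, 20->11, 7->4, 5->3, 9->5, 4->2, 10->6, 11->7, 3->1, 21->12
rank(y): 9->9, 10->10, 4->4, 8->8, 1->1, 3->3, 5->5, 2->2, 6->6, 7->7, 11->11, 12->12
Step 2: d_i = R_x(i) - R_y(i); compute d_i^2.
  (9-9)^2=0, (10-10)^2=0, (8-4)^2=16, (11-8)^2=9, (4-1)^2=9, (3-3)^2=0, (5-5)^2=0, (2-2)^2=0, (6-6)^2=0, (7-7)^2=0, (1-11)^2=100, (12-12)^2=0
sum(d^2) = 134.
Step 3: rho = 1 - 6*134 / (12*(12^2 - 1)) = 1 - 804/1716 = 0.531469.
Step 4: Under H0, t = rho * sqrt((n-2)/(1-rho^2)) = 1.9841 ~ t(10).
Step 5: Two-sided p-value from the t-distribution with 10 df = 0.075362.
Step 6: alpha = 0.05. fail to reject H0.

rho = 0.5315, p = 0.075362, fail to reject H0 at alpha = 0.05.


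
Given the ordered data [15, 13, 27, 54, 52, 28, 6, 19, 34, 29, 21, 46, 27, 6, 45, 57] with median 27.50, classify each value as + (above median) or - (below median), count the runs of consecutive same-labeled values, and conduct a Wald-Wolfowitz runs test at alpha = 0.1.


Step 1: Compute median = 27.50; label A = above, B = below.
Labels in order: BBBAAABBAABABBAA  (n_A = 8, n_B = 8)
Step 2: Count runs R = 8.
Step 3: Under H0 (random ordering), E[R] = 2*n_A*n_B/(n_A+n_B) + 1 = 2*8*8/16 + 1 = 9.0000.
        Var[R] = 2*n_A*n_B*(2*n_A*n_B - n_A - n_B) / ((n_A+n_B)^2 * (n_A+n_B-1)) = 14336/3840 = 3.7333.
        SD[R] = 1.9322.
Step 4: Continuity-corrected z = (R + 0.5 - E[R]) / SD[R] = (8 + 0.5 - 9.0000) / 1.9322 = -0.2588.
Step 5: Two-sided p-value via normal approximation = 2*(1 - Phi(|z|)) = 0.795809.
Step 6: alpha = 0.1. fail to reject H0.

R = 8, z = -0.2588, p = 0.795809, fail to reject H0.


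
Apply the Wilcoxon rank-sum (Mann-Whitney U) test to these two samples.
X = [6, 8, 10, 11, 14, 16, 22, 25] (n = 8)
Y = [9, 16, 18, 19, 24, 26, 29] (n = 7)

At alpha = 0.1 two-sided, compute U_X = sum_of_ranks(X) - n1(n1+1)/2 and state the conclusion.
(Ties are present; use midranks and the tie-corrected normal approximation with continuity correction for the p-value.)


Step 1: Combine and sort all 15 observations; assign midranks.
sorted (value, group): (6,X), (8,X), (9,Y), (10,X), (11,X), (14,X), (16,X), (16,Y), (18,Y), (19,Y), (22,X), (24,Y), (25,X), (26,Y), (29,Y)
ranks: 6->1, 8->2, 9->3, 10->4, 11->5, 14->6, 16->7.5, 16->7.5, 18->9, 19->10, 22->11, 24->12, 25->13, 26->14, 29->15
Step 2: Rank sum for X: R1 = 1 + 2 + 4 + 5 + 6 + 7.5 + 11 + 13 = 49.5.
Step 3: U_X = R1 - n1(n1+1)/2 = 49.5 - 8*9/2 = 49.5 - 36 = 13.5.
       U_Y = n1*n2 - U_X = 56 - 13.5 = 42.5.
Step 4: Ties are present, so use the tie-corrected normal approximation (with continuity correction) for the p-value.
Step 5: p-value = 0.104882; compare to alpha = 0.1. fail to reject H0.

U_X = 13.5, p = 0.104882, fail to reject H0 at alpha = 0.1.
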